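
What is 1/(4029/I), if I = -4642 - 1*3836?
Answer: -2826/1343 ≈ -2.1042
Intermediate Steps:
I = -8478 (I = -4642 - 3836 = -8478)
1/(4029/I) = 1/(4029/(-8478)) = 1/(4029*(-1/8478)) = 1/(-1343/2826) = -2826/1343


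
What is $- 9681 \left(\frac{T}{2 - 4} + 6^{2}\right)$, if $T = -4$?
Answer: $-367878$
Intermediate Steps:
$- 9681 \left(\frac{T}{2 - 4} + 6^{2}\right) = - 9681 \left(- \frac{4}{2 - 4} + 6^{2}\right) = - 9681 \left(- \frac{4}{-2} + 36\right) = - 9681 \left(\left(-4\right) \left(- \frac{1}{2}\right) + 36\right) = - 9681 \left(2 + 36\right) = \left(-9681\right) 38 = -367878$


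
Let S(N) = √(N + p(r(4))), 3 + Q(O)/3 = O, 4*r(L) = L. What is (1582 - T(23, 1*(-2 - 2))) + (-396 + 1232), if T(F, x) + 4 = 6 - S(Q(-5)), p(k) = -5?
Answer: 2416 + I*√29 ≈ 2416.0 + 5.3852*I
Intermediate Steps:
r(L) = L/4
Q(O) = -9 + 3*O
S(N) = √(-5 + N) (S(N) = √(N - 5) = √(-5 + N))
T(F, x) = 2 - I*√29 (T(F, x) = -4 + (6 - √(-5 + (-9 + 3*(-5)))) = -4 + (6 - √(-5 + (-9 - 15))) = -4 + (6 - √(-5 - 24)) = -4 + (6 - √(-29)) = -4 + (6 - I*√29) = 2 - I*√29)
(1582 - T(23, 1*(-2 - 2))) + (-396 + 1232) = (1582 - (2 - I*√29)) + (-396 + 1232) = (1582 + (-2 + I*√29)) + 836 = (1580 + I*√29) + 836 = 2416 + I*√29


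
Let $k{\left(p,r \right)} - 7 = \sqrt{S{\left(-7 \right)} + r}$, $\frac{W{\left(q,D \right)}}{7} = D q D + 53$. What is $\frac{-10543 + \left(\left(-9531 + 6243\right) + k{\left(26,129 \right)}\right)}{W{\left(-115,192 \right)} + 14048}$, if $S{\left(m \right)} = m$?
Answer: $\frac{13824}{29661101} - \frac{\sqrt{122}}{29661101} \approx 0.00046569$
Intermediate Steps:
$W{\left(q,D \right)} = 371 + 7 q D^{2}$ ($W{\left(q,D \right)} = 7 \left(D q D + 53\right) = 7 \left(q D^{2} + 53\right) = 7 \left(53 + q D^{2}\right) = 371 + 7 q D^{2}$)
$k{\left(p,r \right)} = 7 + \sqrt{-7 + r}$
$\frac{-10543 + \left(\left(-9531 + 6243\right) + k{\left(26,129 \right)}\right)}{W{\left(-115,192 \right)} + 14048} = \frac{-10543 + \left(\left(-9531 + 6243\right) + \left(7 + \sqrt{-7 + 129}\right)\right)}{\left(371 + 7 \left(-115\right) 192^{2}\right) + 14048} = \frac{-10543 - \left(3281 - \sqrt{122}\right)}{\left(371 + 7 \left(-115\right) 36864\right) + 14048} = \frac{-10543 - \left(3281 - \sqrt{122}\right)}{\left(371 - 29675520\right) + 14048} = \frac{-13824 + \sqrt{122}}{-29675149 + 14048} = \frac{-13824 + \sqrt{122}}{-29661101} = \left(-13824 + \sqrt{122}\right) \left(- \frac{1}{29661101}\right) = \frac{13824}{29661101} - \frac{\sqrt{122}}{29661101}$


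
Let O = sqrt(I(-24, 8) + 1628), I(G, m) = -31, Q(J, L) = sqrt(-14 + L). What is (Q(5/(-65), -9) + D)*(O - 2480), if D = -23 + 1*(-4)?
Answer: (27 - I*sqrt(23))*(2480 - sqrt(1597)) ≈ 65881.0 - 11702.0*I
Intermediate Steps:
D = -27 (D = -23 - 4 = -27)
O = sqrt(1597) (O = sqrt(-31 + 1628) = sqrt(1597) ≈ 39.962)
(Q(5/(-65), -9) + D)*(O - 2480) = (sqrt(-14 - 9) - 27)*(sqrt(1597) - 2480) = (sqrt(-23) - 27)*(-2480 + sqrt(1597)) = (I*sqrt(23) - 27)*(-2480 + sqrt(1597)) = (-27 + I*sqrt(23))*(-2480 + sqrt(1597)) = (-2480 + sqrt(1597))*(-27 + I*sqrt(23))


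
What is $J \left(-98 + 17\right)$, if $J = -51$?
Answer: $4131$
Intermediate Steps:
$J \left(-98 + 17\right) = - 51 \left(-98 + 17\right) = \left(-51\right) \left(-81\right) = 4131$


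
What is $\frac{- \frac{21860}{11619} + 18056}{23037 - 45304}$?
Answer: $- \frac{209770804}{258720273} \approx -0.8108$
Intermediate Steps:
$\frac{- \frac{21860}{11619} + 18056}{23037 - 45304} = \frac{\left(-21860\right) \frac{1}{11619} + 18056}{-22267} = \left(- \frac{21860}{11619} + 18056\right) \left(- \frac{1}{22267}\right) = \frac{209770804}{11619} \left(- \frac{1}{22267}\right) = - \frac{209770804}{258720273}$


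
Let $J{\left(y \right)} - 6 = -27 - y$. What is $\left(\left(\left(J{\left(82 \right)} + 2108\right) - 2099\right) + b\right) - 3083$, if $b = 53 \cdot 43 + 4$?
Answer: $-894$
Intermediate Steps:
$J{\left(y \right)} = -21 - y$ ($J{\left(y \right)} = 6 - \left(27 + y\right) = -21 - y$)
$b = 2283$ ($b = 2279 + 4 = 2283$)
$\left(\left(\left(J{\left(82 \right)} + 2108\right) - 2099\right) + b\right) - 3083 = \left(\left(\left(\left(-21 - 82\right) + 2108\right) - 2099\right) + 2283\right) - 3083 = \left(\left(\left(-103 + 2108\right) - 2099\right) + 2283\right) - 3083 = \left(\left(2005 - 2099\right) + 2283\right) - 3083 = \left(-94 + 2283\right) - 3083 = 2189 - 3083 = -894$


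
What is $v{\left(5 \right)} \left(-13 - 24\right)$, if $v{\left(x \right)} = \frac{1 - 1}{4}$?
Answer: $0$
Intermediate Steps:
$v{\left(x \right)} = 0$ ($v{\left(x \right)} = 0 \cdot \frac{1}{4} = 0$)
$v{\left(5 \right)} \left(-13 - 24\right) = 0 \left(-13 - 24\right) = 0 \left(-37\right) = 0$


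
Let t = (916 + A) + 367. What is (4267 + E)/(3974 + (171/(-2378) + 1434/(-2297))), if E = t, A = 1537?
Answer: 38711079142/21703242245 ≈ 1.7837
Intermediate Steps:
t = 2820 (t = (916 + 1537) + 367 = 2453 + 367 = 2820)
E = 2820
(4267 + E)/(3974 + (171/(-2378) + 1434/(-2297))) = (4267 + 2820)/(3974 + (171/(-2378) + 1434/(-2297))) = 7087/(3974 + (171*(-1/2378) + 1434*(-1/2297))) = 7087/(3974 + (-171/2378 - 1434/2297)) = 7087/(3974 - 3802839/5462266) = 7087/(21703242245/5462266) = 7087*(5462266/21703242245) = 38711079142/21703242245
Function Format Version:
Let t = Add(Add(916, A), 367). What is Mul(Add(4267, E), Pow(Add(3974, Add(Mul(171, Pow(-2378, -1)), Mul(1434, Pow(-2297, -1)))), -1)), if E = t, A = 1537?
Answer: Rational(38711079142, 21703242245) ≈ 1.7837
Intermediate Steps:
t = 2820 (t = Add(Add(916, 1537), 367) = Add(2453, 367) = 2820)
E = 2820
Mul(Add(4267, E), Pow(Add(3974, Add(Mul(171, Pow(-2378, -1)), Mul(1434, Pow(-2297, -1)))), -1)) = Mul(Add(4267, 2820), Pow(Add(3974, Add(Mul(171, Pow(-2378, -1)), Mul(1434, Pow(-2297, -1)))), -1)) = Mul(7087, Pow(Add(3974, Add(Mul(171, Rational(-1, 2378)), Mul(1434, Rational(-1, 2297)))), -1)) = Mul(7087, Pow(Add(3974, Add(Rational(-171, 2378), Rational(-1434, 2297))), -1)) = Mul(7087, Pow(Add(3974, Rational(-3802839, 5462266)), -1)) = Mul(7087, Pow(Rational(21703242245, 5462266), -1)) = Mul(7087, Rational(5462266, 21703242245)) = Rational(38711079142, 21703242245)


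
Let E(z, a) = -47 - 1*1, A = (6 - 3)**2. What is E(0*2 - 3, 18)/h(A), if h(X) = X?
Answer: -16/3 ≈ -5.3333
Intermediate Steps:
A = 9 (A = 3**2 = 9)
E(z, a) = -48 (E(z, a) = -47 - 1 = -48)
E(0*2 - 3, 18)/h(A) = -48/9 = -48*1/9 = -16/3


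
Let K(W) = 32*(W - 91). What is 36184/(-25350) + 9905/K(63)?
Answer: -20250901/1622400 ≈ -12.482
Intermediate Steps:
K(W) = -2912 + 32*W (K(W) = 32*(-91 + W) = -2912 + 32*W)
36184/(-25350) + 9905/K(63) = 36184/(-25350) + 9905/(-2912 + 32*63) = 36184*(-1/25350) + 9905/(-2912 + 2016) = -18092/12675 + 9905/(-896) = -18092/12675 + 9905*(-1/896) = -18092/12675 - 1415/128 = -20250901/1622400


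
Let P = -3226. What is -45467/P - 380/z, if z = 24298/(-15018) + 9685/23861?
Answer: 28689676203691/87570828128 ≈ 327.62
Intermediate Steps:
z = -217162624/179172249 (z = 24298*(-1/15018) + 9685*(1/23861) = -12149/7509 + 9685/23861 = -217162624/179172249 ≈ -1.2120)
-45467/P - 380/z = -45467/(-3226) - 380/(-217162624/179172249) = -45467*(-1/3226) - 380*(-179172249/217162624) = 45467/3226 + 17021363655/54290656 = 28689676203691/87570828128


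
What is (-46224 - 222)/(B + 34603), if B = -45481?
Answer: 7741/1813 ≈ 4.2697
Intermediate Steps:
(-46224 - 222)/(B + 34603) = (-46224 - 222)/(-45481 + 34603) = -46446/(-10878) = -46446*(-1/10878) = 7741/1813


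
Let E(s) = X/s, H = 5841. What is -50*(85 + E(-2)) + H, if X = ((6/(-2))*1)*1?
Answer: 1516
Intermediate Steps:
X = -3 (X = ((6*(-1/2))*1)*1 = -3*1*1 = -3*1 = -3)
E(s) = -3/s
-50*(85 + E(-2)) + H = -50*(85 - 3/(-2)) + 5841 = -50*(85 - 3*(-1/2)) + 5841 = -50*(85 + 3/2) + 5841 = -50*173/2 + 5841 = -4325 + 5841 = 1516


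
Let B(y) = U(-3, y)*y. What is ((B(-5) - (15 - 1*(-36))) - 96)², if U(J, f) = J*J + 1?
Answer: 38809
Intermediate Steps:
U(J, f) = 1 + J² (U(J, f) = J² + 1 = 1 + J²)
B(y) = 10*y (B(y) = (1 + (-3)²)*y = (1 + 9)*y = 10*y)
((B(-5) - (15 - 1*(-36))) - 96)² = ((10*(-5) - (15 - 1*(-36))) - 96)² = ((-50 - (15 + 36)) - 96)² = ((-50 - 1*51) - 96)² = ((-50 - 51) - 96)² = (-101 - 96)² = (-197)² = 38809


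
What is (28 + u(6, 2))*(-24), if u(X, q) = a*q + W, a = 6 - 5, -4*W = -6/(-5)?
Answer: -3564/5 ≈ -712.80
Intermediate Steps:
W = -3/10 (W = -(-3)/(2*(-5)) = -(-3)*(-1)/(2*5) = -¼*6/5 = -3/10 ≈ -0.30000)
a = 1
u(X, q) = -3/10 + q (u(X, q) = 1*q - 3/10 = q - 3/10 = -3/10 + q)
(28 + u(6, 2))*(-24) = (28 + (-3/10 + 2))*(-24) = (28 + 17/10)*(-24) = (297/10)*(-24) = -3564/5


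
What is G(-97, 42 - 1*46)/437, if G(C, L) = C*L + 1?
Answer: 389/437 ≈ 0.89016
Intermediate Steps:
G(C, L) = 1 + C*L
G(-97, 42 - 1*46)/437 = (1 - 97*(42 - 1*46))/437 = (1 - 97*(42 - 46))*(1/437) = (1 - 97*(-4))*(1/437) = (1 + 388)*(1/437) = 389*(1/437) = 389/437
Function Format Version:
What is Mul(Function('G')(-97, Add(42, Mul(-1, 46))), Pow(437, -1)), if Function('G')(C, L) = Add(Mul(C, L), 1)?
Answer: Rational(389, 437) ≈ 0.89016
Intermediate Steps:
Function('G')(C, L) = Add(1, Mul(C, L))
Mul(Function('G')(-97, Add(42, Mul(-1, 46))), Pow(437, -1)) = Mul(Add(1, Mul(-97, Add(42, Mul(-1, 46)))), Pow(437, -1)) = Mul(Add(1, Mul(-97, Add(42, -46))), Rational(1, 437)) = Mul(Add(1, Mul(-97, -4)), Rational(1, 437)) = Mul(Add(1, 388), Rational(1, 437)) = Mul(389, Rational(1, 437)) = Rational(389, 437)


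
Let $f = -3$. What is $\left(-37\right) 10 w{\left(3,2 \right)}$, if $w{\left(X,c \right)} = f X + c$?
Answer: $2590$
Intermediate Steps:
$w{\left(X,c \right)} = c - 3 X$ ($w{\left(X,c \right)} = - 3 X + c = c - 3 X$)
$\left(-37\right) 10 w{\left(3,2 \right)} = \left(-37\right) 10 \left(2 - 9\right) = - 370 \left(2 - 9\right) = \left(-370\right) \left(-7\right) = 2590$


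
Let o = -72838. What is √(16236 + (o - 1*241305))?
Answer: I*√297907 ≈ 545.81*I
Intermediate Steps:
√(16236 + (o - 1*241305)) = √(16236 + (-72838 - 1*241305)) = √(16236 + (-72838 - 241305)) = √(16236 - 314143) = √(-297907) = I*√297907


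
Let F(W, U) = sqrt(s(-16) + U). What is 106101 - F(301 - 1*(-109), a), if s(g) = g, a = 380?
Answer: 106101 - 2*sqrt(91) ≈ 1.0608e+5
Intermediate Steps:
F(W, U) = sqrt(-16 + U)
106101 - F(301 - 1*(-109), a) = 106101 - sqrt(-16 + 380) = 106101 - sqrt(364) = 106101 - 2*sqrt(91)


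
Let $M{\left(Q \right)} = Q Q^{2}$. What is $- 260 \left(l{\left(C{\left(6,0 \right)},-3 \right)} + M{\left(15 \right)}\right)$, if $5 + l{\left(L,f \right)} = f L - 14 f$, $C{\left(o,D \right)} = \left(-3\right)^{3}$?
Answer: $-908180$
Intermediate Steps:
$M{\left(Q \right)} = Q^{3}$
$C{\left(o,D \right)} = -27$
$l{\left(L,f \right)} = -5 - 14 f + L f$ ($l{\left(L,f \right)} = -5 + \left(f L - 14 f\right) = -5 + \left(L f - 14 f\right) = -5 + \left(- 14 f + L f\right) = -5 - 14 f + L f$)
$- 260 \left(l{\left(C{\left(6,0 \right)},-3 \right)} + M{\left(15 \right)}\right) = - 260 \left(\left(-5 - -42 - -81\right) + 15^{3}\right) = - 260 \left(\left(-5 + 42 + 81\right) + 3375\right) = - 260 \left(118 + 3375\right) = \left(-260\right) 3493 = -908180$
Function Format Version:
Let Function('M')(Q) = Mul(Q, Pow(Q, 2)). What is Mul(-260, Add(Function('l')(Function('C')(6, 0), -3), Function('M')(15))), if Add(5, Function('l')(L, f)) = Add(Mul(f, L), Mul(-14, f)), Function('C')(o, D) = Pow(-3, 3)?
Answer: -908180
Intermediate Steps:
Function('M')(Q) = Pow(Q, 3)
Function('C')(o, D) = -27
Function('l')(L, f) = Add(-5, Mul(-14, f), Mul(L, f)) (Function('l')(L, f) = Add(-5, Add(Mul(f, L), Mul(-14, f))) = Add(-5, Add(Mul(L, f), Mul(-14, f))) = Add(-5, Add(Mul(-14, f), Mul(L, f))) = Add(-5, Mul(-14, f), Mul(L, f)))
Mul(-260, Add(Function('l')(Function('C')(6, 0), -3), Function('M')(15))) = Mul(-260, Add(Add(-5, Mul(-14, -3), Mul(-27, -3)), Pow(15, 3))) = Mul(-260, Add(Add(-5, 42, 81), 3375)) = Mul(-260, Add(118, 3375)) = Mul(-260, 3493) = -908180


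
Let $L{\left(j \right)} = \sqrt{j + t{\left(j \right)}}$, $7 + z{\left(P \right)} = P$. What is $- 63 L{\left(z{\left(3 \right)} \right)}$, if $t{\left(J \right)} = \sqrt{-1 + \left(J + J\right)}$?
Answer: $\frac{63 \sqrt{2} \left(-1 - 3 i\right)}{2} \approx -44.548 - 133.64 i$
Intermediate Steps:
$z{\left(P \right)} = -7 + P$
$t{\left(J \right)} = \sqrt{-1 + 2 J}$
$L{\left(j \right)} = \sqrt{j + \sqrt{-1 + 2 j}}$
$- 63 L{\left(z{\left(3 \right)} \right)} = - 63 \sqrt{\left(-7 + 3\right) + \sqrt{-1 + 2 \left(-7 + 3\right)}} = - 63 \sqrt{-4 + \sqrt{-1 + 2 \left(-4\right)}} = - 63 \sqrt{-4 + \sqrt{-1 - 8}} = - 63 \sqrt{-4 + \sqrt{-9}} = - 63 \sqrt{-4 + 3 i} = - 63 \frac{3 \sqrt{2} \left(\frac{1}{3} + i\right)}{2} = - \frac{189 \sqrt{2} \left(\frac{1}{3} + i\right)}{2}$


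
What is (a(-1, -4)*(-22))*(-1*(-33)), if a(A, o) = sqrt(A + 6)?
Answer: -726*sqrt(5) ≈ -1623.4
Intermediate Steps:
a(A, o) = sqrt(6 + A)
(a(-1, -4)*(-22))*(-1*(-33)) = (sqrt(6 - 1)*(-22))*(-1*(-33)) = (sqrt(5)*(-22))*33 = -22*sqrt(5)*33 = -726*sqrt(5)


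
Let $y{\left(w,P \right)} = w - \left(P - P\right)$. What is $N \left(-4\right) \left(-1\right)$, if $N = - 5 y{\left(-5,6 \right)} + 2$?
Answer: $108$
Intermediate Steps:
$y{\left(w,P \right)} = w$ ($y{\left(w,P \right)} = w - 0 = w + 0 = w$)
$N = 27$ ($N = \left(-5\right) \left(-5\right) + 2 = 25 + 2 = 27$)
$N \left(-4\right) \left(-1\right) = 27 \left(-4\right) \left(-1\right) = \left(-108\right) \left(-1\right) = 108$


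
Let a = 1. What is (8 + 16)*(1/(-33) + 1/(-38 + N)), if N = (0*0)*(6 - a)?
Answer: -284/209 ≈ -1.3589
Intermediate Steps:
N = 0 (N = (0*0)*(6 - 1*1) = 0*(6 - 1) = 0*5 = 0)
(8 + 16)*(1/(-33) + 1/(-38 + N)) = (8 + 16)*(1/(-33) + 1/(-38 + 0)) = 24*(-1/33 + 1/(-38)) = 24*(-1/33 - 1/38) = 24*(-71/1254) = -284/209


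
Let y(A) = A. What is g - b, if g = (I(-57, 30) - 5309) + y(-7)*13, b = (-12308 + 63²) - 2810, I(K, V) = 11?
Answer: 5760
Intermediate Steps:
b = -11149 (b = (-12308 + 3969) - 2810 = -8339 - 2810 = -11149)
g = -5389 (g = (11 - 5309) - 7*13 = -5298 - 91 = -5389)
g - b = -5389 - 1*(-11149) = -5389 + 11149 = 5760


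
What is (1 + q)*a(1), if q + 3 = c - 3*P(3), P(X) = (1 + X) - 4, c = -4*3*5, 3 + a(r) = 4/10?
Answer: 806/5 ≈ 161.20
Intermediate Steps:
a(r) = -13/5 (a(r) = -3 + 4/10 = -3 + 4*(1/10) = -3 + 2/5 = -13/5)
c = -60 (c = -12*5 = -60)
P(X) = -3 + X
q = -63 (q = -3 + (-60 - 3*(-3 + 3)) = -3 + (-60 - 3*0) = -3 + (-60 + 0) = -3 - 60 = -63)
(1 + q)*a(1) = (1 - 63)*(-13/5) = -62*(-13/5) = 806/5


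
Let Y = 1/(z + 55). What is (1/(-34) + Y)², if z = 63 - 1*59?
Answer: 625/4024036 ≈ 0.00015532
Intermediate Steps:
z = 4 (z = 63 - 59 = 4)
Y = 1/59 (Y = 1/(4 + 55) = 1/59 ≈ 0.016949)
(1/(-34) + Y)² = (1/(-34) + 1/59)² = (-1/34 + 1/59)² = (-25/2006)² = 625/4024036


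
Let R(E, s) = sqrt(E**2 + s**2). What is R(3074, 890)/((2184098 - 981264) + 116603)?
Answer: 2*sqrt(2560394)/1319437 ≈ 0.0024255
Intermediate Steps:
R(3074, 890)/((2184098 - 981264) + 116603) = sqrt(3074**2 + 890**2)/((2184098 - 981264) + 116603) = sqrt(9449476 + 792100)/(1202834 + 116603) = sqrt(10241576)/1319437 = (2*sqrt(2560394))*(1/1319437) = 2*sqrt(2560394)/1319437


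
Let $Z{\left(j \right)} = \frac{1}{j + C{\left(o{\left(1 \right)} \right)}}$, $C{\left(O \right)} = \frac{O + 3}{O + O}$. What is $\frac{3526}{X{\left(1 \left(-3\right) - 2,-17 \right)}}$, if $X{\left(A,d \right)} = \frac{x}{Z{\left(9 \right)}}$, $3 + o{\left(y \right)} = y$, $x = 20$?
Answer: $\frac{3526}{175} \approx 20.149$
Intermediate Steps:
$o{\left(y \right)} = -3 + y$
$C{\left(O \right)} = \frac{3 + O}{2 O}$
$Z{\left(j \right)} = \frac{1}{- \frac{1}{4} + j}$ ($Z{\left(j \right)} = \frac{1}{j + \frac{3 + \left(-3 + 1\right)}{2 \left(-3 + 1\right)}} = \frac{1}{j + \frac{3 - 2}{2 \left(-2\right)}} = \frac{1}{j + \frac{1}{2} \left(- \frac{1}{2}\right) 1} = \frac{1}{j - \frac{1}{4}} = \frac{1}{- \frac{1}{4} + j}$)
$X{\left(A,d \right)} = 175$ ($X{\left(A,d \right)} = \frac{20}{4 \frac{1}{-1 + 4 \cdot 9}} = \frac{20}{4 \frac{1}{-1 + 36}} = \frac{20}{4 \cdot \frac{1}{35}} = \frac{20}{\frac{4}{35}} = 20 \cdot \frac{35}{4} = 175$)
$\frac{3526}{X{\left(1 \left(-3\right) - 2,-17 \right)}} = \frac{3526}{175}$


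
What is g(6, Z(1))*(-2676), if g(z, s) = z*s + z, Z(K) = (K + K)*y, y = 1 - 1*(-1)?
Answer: -80280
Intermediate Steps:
y = 2 (y = 1 + 1 = 2)
Z(K) = 4*K (Z(K) = (K + K)*2 = (2*K)*2 = 4*K)
g(z, s) = z + s*z (g(z, s) = s*z + z = z + s*z)
g(6, Z(1))*(-2676) = (6*(1 + 4*1))*(-2676) = (6*(1 + 4))*(-2676) = (6*5)*(-2676) = 30*(-2676) = -80280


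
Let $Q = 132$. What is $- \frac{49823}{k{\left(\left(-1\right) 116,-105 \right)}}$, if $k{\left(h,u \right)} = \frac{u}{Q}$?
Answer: $\frac{2192212}{35} \approx 62635.0$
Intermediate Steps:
$k{\left(h,u \right)} = \frac{u}{132}$
$- \frac{49823}{k{\left(\left(-1\right) 116,-105 \right)}} = - \frac{49823}{\frac{1}{132} \left(-105\right)} = - \frac{49823}{- \frac{35}{44}} = \left(-49823\right) \left(- \frac{44}{35}\right) = \frac{2192212}{35}$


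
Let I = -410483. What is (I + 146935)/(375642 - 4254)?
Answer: -65887/92847 ≈ -0.70963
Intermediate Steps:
(I + 146935)/(375642 - 4254) = (-410483 + 146935)/(375642 - 4254) = -263548/371388 = -263548*1/371388 = -65887/92847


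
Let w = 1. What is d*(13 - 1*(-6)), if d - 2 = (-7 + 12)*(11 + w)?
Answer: 1178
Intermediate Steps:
d = 62 (d = 2 + (-7 + 12)*(11 + 1) = 2 + 5*12 = 2 + 60 = 62)
d*(13 - 1*(-6)) = 62*(13 - 1*(-6)) = 62*(13 + 6) = 62*19 = 1178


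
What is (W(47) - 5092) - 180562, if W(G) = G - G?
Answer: -185654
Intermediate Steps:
W(G) = 0
(W(47) - 5092) - 180562 = (0 - 5092) - 180562 = -5092 - 180562 = -185654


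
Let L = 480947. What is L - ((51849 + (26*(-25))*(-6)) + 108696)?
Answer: 316502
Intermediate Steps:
L - ((51849 + (26*(-25))*(-6)) + 108696) = 480947 - ((51849 + (26*(-25))*(-6)) + 108696) = 480947 - ((51849 - 650*(-6)) + 108696) = 480947 - ((51849 + 3900) + 108696) = 480947 - (55749 + 108696) = 480947 - 1*164445 = 480947 - 164445 = 316502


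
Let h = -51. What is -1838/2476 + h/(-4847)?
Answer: -4391255/6000586 ≈ -0.73180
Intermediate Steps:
-1838/2476 + h/(-4847) = -1838/2476 - 51/(-4847) = -1838*1/2476 - 51*(-1/4847) = -919/1238 + 51/4847 = -4391255/6000586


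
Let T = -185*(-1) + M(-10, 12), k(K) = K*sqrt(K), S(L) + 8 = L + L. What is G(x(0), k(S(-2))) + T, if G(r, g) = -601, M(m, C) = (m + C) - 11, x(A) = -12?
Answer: -425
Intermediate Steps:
S(L) = -8 + 2*L (S(L) = -8 + (L + L) = -8 + 2*L)
M(m, C) = -11 + C + m (M(m, C) = (C + m) - 11 = -11 + C + m)
k(K) = K**(3/2)
T = 176 (T = -185*(-1) + (-11 + 12 - 10) = 185 - 9 = 176)
G(x(0), k(S(-2))) + T = -601 + 176 = -425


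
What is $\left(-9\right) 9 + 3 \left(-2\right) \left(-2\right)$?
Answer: $-69$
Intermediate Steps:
$\left(-9\right) 9 + 3 \left(-2\right) \left(-2\right) = -81 - -12 = -81 + 12 = -69$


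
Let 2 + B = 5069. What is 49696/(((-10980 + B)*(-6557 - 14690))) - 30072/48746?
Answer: -1887814230788/3062065563603 ≈ -0.61652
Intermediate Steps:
B = 5067 (B = -2 + 5069 = 5067)
49696/(((-10980 + B)*(-6557 - 14690))) - 30072/48746 = 49696/(((-10980 + 5067)*(-6557 - 14690))) - 30072/48746 = 49696/((-5913*(-21247))) - 30072*1/48746 = 49696/125633511 - 15036/24373 = -1887814230788/3062065563603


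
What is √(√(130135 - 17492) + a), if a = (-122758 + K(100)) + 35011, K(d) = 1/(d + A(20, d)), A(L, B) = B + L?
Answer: √(-1061738645 + 12100*√112643)/110 ≈ 295.65*I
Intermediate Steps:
K(d) = 1/(20 + 2*d) (K(d) = 1/(d + (d + 20)) = 1/(d + (20 + d)) = 1/(20 + 2*d))
a = -19304339/220 (a = (-122758 + 1/(2*(10 + 100))) + 35011 = (-122758 + (½)/110) + 35011 = (-122758 + (½)*(1/110)) + 35011 = (-122758 + 1/220) + 35011 = -27006759/220 + 35011 = -19304339/220 ≈ -87747.)
√(√(130135 - 17492) + a) = √(√(130135 - 17492) - 19304339/220) = √(√112643 - 19304339/220) = √(-19304339/220 + √112643)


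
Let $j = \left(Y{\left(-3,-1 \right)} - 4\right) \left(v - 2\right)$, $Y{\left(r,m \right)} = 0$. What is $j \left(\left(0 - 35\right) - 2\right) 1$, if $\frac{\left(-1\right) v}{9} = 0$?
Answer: $-296$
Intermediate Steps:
$v = 0$ ($v = \left(-9\right) 0 = 0$)
$j = 8$ ($j = \left(0 - 4\right) \left(0 - 2\right) = \left(-4\right) \left(-2\right) = 8$)
$j \left(\left(0 - 35\right) - 2\right) 1 = 8 \left(\left(0 - 35\right) - 2\right) 1 = 8 \left(-35 - 2\right) 1 = 8 \left(-37\right) 1 = \left(-296\right) 1 = -296$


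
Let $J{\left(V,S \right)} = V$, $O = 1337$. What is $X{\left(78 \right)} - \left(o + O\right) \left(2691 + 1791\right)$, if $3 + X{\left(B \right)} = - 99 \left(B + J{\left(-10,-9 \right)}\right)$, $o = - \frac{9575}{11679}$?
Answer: $- \frac{23340459867}{3893} \approx -5.9955 \cdot 10^{6}$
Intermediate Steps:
$o = - \frac{9575}{11679}$ ($o = \left(-9575\right) \frac{1}{11679} = - \frac{9575}{11679} \approx -0.81985$)
$X{\left(B \right)} = 987 - 99 B$ ($X{\left(B \right)} = -3 - 99 \left(B - 10\right) = -3 - 99 \left(-10 + B\right) = -3 - \left(-990 + 99 B\right) = 987 - 99 B$)
$X{\left(78 \right)} - \left(o + O\right) \left(2691 + 1791\right) = \left(987 - 7722\right) - \left(- \frac{9575}{11679} + 1337\right) \left(2691 + 1791\right) = \left(987 - 7722\right) - \frac{15605248}{11679} \cdot 4482 = -6735 - \frac{23314240512}{3893} = - \frac{23340459867}{3893}$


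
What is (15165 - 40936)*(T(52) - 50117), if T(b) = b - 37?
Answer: 1291178642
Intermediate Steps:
T(b) = -37 + b
(15165 - 40936)*(T(52) - 50117) = (15165 - 40936)*((-37 + 52) - 50117) = -25771*(15 - 50117) = -25771*(-50102) = 1291178642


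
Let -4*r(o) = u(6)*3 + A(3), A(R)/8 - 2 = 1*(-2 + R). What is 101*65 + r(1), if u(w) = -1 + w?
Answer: 26221/4 ≈ 6555.3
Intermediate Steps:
A(R) = 8*R (A(R) = 16 + 8*(1*(-2 + R)) = 16 + 8*(-2 + R) = 16 + (-16 + 8*R) = 8*R)
r(o) = -39/4 (r(o) = -((-1 + 6)*3 + 8*3)/4 = -(5*3 + 24)/4 = -(15 + 24)/4 = -¼*39 = -39/4)
101*65 + r(1) = 101*65 - 39/4 = 6565 - 39/4 = 26221/4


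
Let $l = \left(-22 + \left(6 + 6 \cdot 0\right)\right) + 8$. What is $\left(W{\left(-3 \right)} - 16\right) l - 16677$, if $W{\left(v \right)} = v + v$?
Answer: $-16501$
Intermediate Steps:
$W{\left(v \right)} = 2 v$
$l = -8$ ($l = \left(-22 + \left(6 + 0\right)\right) + 8 = \left(-22 + 6\right) + 8 = -16 + 8 = -8$)
$\left(W{\left(-3 \right)} - 16\right) l - 16677 = \left(2 \left(-3\right) - 16\right) \left(-8\right) - 16677 = \left(-6 - 16\right) \left(-8\right) - 16677 = \left(-22\right) \left(-8\right) - 16677 = 176 - 16677 = -16501$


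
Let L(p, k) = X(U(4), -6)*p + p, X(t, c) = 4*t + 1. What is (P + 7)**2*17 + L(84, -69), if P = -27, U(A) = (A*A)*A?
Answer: 28472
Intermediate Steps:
U(A) = A**3 (U(A) = A**2*A = A**3)
X(t, c) = 1 + 4*t
L(p, k) = 258*p (L(p, k) = (1 + 4*4**3)*p + p = (1 + 4*64)*p + p = (1 + 256)*p + p = 257*p + p = 258*p)
(P + 7)**2*17 + L(84, -69) = (-27 + 7)**2*17 + 258*84 = (-20)**2*17 + 21672 = 400*17 + 21672 = 6800 + 21672 = 28472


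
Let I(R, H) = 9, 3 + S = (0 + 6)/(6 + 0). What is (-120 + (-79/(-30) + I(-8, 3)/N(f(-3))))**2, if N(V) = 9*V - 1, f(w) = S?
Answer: 4511674561/324900 ≈ 13886.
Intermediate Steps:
S = -2 (S = -3 + (0 + 6)/(6 + 0) = -3 + 6/6 = -3 + 6*(1/6) = -3 + 1 = -2)
f(w) = -2
N(V) = -1 + 9*V
(-120 + (-79/(-30) + I(-8, 3)/N(f(-3))))**2 = (-120 + (-79/(-30) + 9/(-1 + 9*(-2))))**2 = (-120 + (-79*(-1/30) + 9/(-1 - 18)))**2 = (-120 + (79/30 + 9/(-19)))**2 = (-120 + (79/30 + 9*(-1/19)))**2 = (-120 + (79/30 - 9/19))**2 = (-120 + 1231/570)**2 = (-67169/570)**2 = 4511674561/324900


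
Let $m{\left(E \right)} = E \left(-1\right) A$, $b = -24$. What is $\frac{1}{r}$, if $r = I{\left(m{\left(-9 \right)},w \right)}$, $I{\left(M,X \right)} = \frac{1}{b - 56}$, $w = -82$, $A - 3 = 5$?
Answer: $-80$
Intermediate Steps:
$A = 8$ ($A = 3 + 5 = 8$)
$m{\left(E \right)} = - 8 E$ ($m{\left(E \right)} = E \left(-1\right) 8 = - E 8 = - 8 E$)
$I{\left(M,X \right)} = - \frac{1}{80}$ ($I{\left(M,X \right)} = \frac{1}{-24 - 56} = \frac{1}{-80} = - \frac{1}{80}$)
$r = - \frac{1}{80} \approx -0.0125$
$\frac{1}{r} = \frac{1}{- \frac{1}{80}} = -80$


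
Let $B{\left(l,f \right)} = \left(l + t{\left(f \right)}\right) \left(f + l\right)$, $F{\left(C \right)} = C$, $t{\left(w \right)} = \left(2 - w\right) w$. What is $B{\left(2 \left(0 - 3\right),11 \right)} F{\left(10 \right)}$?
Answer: $-5250$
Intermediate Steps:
$t{\left(w \right)} = w \left(2 - w\right)$
$B{\left(l,f \right)} = \left(f + l\right) \left(l + f \left(2 - f\right)\right)$ ($B{\left(l,f \right)} = \left(l + f \left(2 - f\right)\right) \left(f + l\right) = \left(f + l\right) \left(l + f \left(2 - f\right)\right)$)
$B{\left(2 \left(0 - 3\right),11 \right)} F{\left(10 \right)} = \left(\left(2 \left(0 - 3\right)\right)^{2} + 11 \cdot 2 \left(0 - 3\right) + 11^{2} \left(2 - 11\right) - 11 \cdot 2 \left(0 - 3\right) \left(-2 + 11\right)\right) 10 = \left(\left(2 \left(-3\right)\right)^{2} + 11 \cdot 2 \left(-3\right) + 121 \left(2 - 11\right) - 11 \cdot 2 \left(-3\right) 9\right) 10 = \left(\left(-6\right)^{2} + 11 \left(-6\right) + 121 \left(-9\right) - 11 \left(-6\right) 9\right) 10 = \left(36 - 66 - 1089 + 594\right) 10 = \left(-525\right) 10 = -5250$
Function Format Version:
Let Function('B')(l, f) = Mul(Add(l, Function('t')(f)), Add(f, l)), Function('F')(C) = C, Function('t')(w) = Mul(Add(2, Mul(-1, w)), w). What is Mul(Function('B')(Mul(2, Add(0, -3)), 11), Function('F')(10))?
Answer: -5250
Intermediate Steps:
Function('t')(w) = Mul(w, Add(2, Mul(-1, w)))
Function('B')(l, f) = Mul(Add(f, l), Add(l, Mul(f, Add(2, Mul(-1, f))))) (Function('B')(l, f) = Mul(Add(l, Mul(f, Add(2, Mul(-1, f)))), Add(f, l)) = Mul(Add(f, l), Add(l, Mul(f, Add(2, Mul(-1, f))))))
Mul(Function('B')(Mul(2, Add(0, -3)), 11), Function('F')(10)) = Mul(Add(Pow(Mul(2, Add(0, -3)), 2), Mul(11, Mul(2, Add(0, -3))), Mul(Pow(11, 2), Add(2, Mul(-1, 11))), Mul(-1, 11, Mul(2, Add(0, -3)), Add(-2, 11))), 10) = Mul(Add(Pow(Mul(2, -3), 2), Mul(11, Mul(2, -3)), Mul(121, Add(2, -11)), Mul(-1, 11, Mul(2, -3), 9)), 10) = Mul(Add(Pow(-6, 2), Mul(11, -6), Mul(121, -9), Mul(-1, 11, -6, 9)), 10) = Mul(Add(36, -66, -1089, 594), 10) = Mul(-525, 10) = -5250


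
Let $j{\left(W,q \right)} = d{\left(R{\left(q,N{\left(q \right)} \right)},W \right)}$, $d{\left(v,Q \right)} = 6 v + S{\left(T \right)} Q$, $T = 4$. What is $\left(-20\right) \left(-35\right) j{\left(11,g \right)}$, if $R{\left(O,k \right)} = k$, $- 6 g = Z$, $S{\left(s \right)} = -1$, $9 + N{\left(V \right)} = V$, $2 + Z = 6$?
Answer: $-48300$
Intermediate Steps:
$Z = 4$ ($Z = -2 + 6 = 4$)
$N{\left(V \right)} = -9 + V$
$g = - \frac{2}{3}$ ($g = \left(- \frac{1}{6}\right) 4 = - \frac{2}{3} \approx -0.66667$)
$d{\left(v,Q \right)} = - Q + 6 v$ ($d{\left(v,Q \right)} = 6 v - Q = - Q + 6 v$)
$j{\left(W,q \right)} = -54 - W + 6 q$ ($j{\left(W,q \right)} = - W + 6 \left(-9 + q\right) = - W + \left(-54 + 6 q\right) = -54 - W + 6 q$)
$\left(-20\right) \left(-35\right) j{\left(11,g \right)} = \left(-20\right) \left(-35\right) \left(-54 - 11 + 6 \left(- \frac{2}{3}\right)\right) = 700 \left(-54 - 11 - 4\right) = 700 \left(-69\right) = -48300$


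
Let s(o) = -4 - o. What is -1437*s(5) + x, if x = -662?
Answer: 12271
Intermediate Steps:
-1437*s(5) + x = -1437*(-4 - 1*5) - 662 = -1437*(-4 - 5) - 662 = -1437*(-9) - 662 = 12933 - 662 = 12271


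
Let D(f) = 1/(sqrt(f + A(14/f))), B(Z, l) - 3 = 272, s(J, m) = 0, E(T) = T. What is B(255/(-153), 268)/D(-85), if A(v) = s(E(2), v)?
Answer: 275*I*sqrt(85) ≈ 2535.4*I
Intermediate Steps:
B(Z, l) = 275 (B(Z, l) = 3 + 272 = 275)
A(v) = 0
D(f) = 1/sqrt(f) (D(f) = 1/(sqrt(f + 0)) = 1/(sqrt(f)) = 1/sqrt(f))
B(255/(-153), 268)/D(-85) = 275/(1/sqrt(-85)) = 275/((-I*sqrt(85)/85)) = 275*(I*sqrt(85)) = 275*I*sqrt(85)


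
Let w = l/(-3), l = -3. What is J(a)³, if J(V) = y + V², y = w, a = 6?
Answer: 50653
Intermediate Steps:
w = 1 (w = -3/(-3) = -3*(-⅓) = 1)
y = 1
J(V) = 1 + V²
J(a)³ = (1 + 6²)³ = (1 + 36)³ = 37³ = 50653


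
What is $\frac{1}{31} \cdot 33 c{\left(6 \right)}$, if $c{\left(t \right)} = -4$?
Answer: $- \frac{132}{31} \approx -4.2581$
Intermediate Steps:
$\frac{1}{31} \cdot 33 c{\left(6 \right)} = \frac{1}{31} \cdot 33 \left(-4\right) = \frac{33}{31} \left(-4\right) = - \frac{132}{31}$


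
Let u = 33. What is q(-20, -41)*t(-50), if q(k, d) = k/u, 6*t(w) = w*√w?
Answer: 2500*I*√2/99 ≈ 35.712*I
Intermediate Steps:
t(w) = w^(3/2)/6 (t(w) = (w*√w)/6 = w^(3/2)/6)
q(k, d) = k/33
q(-20, -41)*t(-50) = ((1/33)*(-20))*((-50)^(3/2)/6) = -10*(-250*I*√2)/99 = -(-2500)*I*√2/99 = 2500*I*√2/99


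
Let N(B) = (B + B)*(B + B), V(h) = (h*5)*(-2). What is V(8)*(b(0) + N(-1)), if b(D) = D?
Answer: -320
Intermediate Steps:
V(h) = -10*h (V(h) = (5*h)*(-2) = -10*h)
N(B) = 4*B**2 (N(B) = (2*B)*(2*B) = 4*B**2)
V(8)*(b(0) + N(-1)) = (-10*8)*(0 + 4*(-1)**2) = -80*(0 + 4*1) = -80*(0 + 4) = -80*4 = -320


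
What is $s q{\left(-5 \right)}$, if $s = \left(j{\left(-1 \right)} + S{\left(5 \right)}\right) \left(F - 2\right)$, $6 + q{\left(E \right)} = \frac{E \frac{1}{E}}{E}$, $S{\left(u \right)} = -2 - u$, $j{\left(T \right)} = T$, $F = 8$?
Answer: $\frac{1488}{5} \approx 297.6$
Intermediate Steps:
$q{\left(E \right)} = -6 + \frac{1}{E}$ ($q{\left(E \right)} = -6 + \frac{E \frac{1}{E}}{E} = -6 + 1 \frac{1}{E} = -6 + \frac{1}{E}$)
$s = -48$ ($s = \left(-1 - 7\right) \left(8 - 2\right) = \left(-1 - 7\right) 6 = \left(-8\right) 6 = -48$)
$s q{\left(-5 \right)} = - 48 \left(-6 + \frac{1}{-5}\right) = - 48 \left(-6 - \frac{1}{5}\right) = \left(-48\right) \left(- \frac{31}{5}\right) = \frac{1488}{5}$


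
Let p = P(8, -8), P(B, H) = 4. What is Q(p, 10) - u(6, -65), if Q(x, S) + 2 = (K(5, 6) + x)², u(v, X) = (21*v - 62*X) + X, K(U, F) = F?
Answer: -3993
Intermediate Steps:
p = 4
u(v, X) = -61*X + 21*v (u(v, X) = (-62*X + 21*v) + X = -61*X + 21*v)
Q(x, S) = -2 + (6 + x)²
Q(p, 10) - u(6, -65) = (-2 + (6 + 4)²) - (-61*(-65) + 21*6) = (-2 + 10²) - (3965 + 126) = (-2 + 100) - 1*4091 = 98 - 4091 = -3993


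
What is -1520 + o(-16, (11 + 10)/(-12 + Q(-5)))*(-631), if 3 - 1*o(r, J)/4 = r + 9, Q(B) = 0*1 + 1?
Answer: -26760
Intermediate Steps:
Q(B) = 1 (Q(B) = 0 + 1 = 1)
o(r, J) = -24 - 4*r (o(r, J) = 12 - 4*(r + 9) = 12 - 4*(9 + r) = 12 + (-36 - 4*r) = -24 - 4*r)
-1520 + o(-16, (11 + 10)/(-12 + Q(-5)))*(-631) = -1520 + (-24 - 4*(-16))*(-631) = -1520 + (-24 + 64)*(-631) = -1520 + 40*(-631) = -1520 - 25240 = -26760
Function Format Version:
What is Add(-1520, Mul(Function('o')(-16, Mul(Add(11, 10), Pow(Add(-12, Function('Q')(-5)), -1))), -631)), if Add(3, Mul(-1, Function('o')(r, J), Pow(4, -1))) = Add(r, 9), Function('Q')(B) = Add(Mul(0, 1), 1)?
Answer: -26760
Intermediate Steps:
Function('Q')(B) = 1 (Function('Q')(B) = Add(0, 1) = 1)
Function('o')(r, J) = Add(-24, Mul(-4, r)) (Function('o')(r, J) = Add(12, Mul(-4, Add(r, 9))) = Add(12, Mul(-4, Add(9, r))) = Add(12, Add(-36, Mul(-4, r))) = Add(-24, Mul(-4, r)))
Add(-1520, Mul(Function('o')(-16, Mul(Add(11, 10), Pow(Add(-12, Function('Q')(-5)), -1))), -631)) = Add(-1520, Mul(Add(-24, Mul(-4, -16)), -631)) = Add(-1520, Mul(Add(-24, 64), -631)) = Add(-1520, Mul(40, -631)) = Add(-1520, -25240) = -26760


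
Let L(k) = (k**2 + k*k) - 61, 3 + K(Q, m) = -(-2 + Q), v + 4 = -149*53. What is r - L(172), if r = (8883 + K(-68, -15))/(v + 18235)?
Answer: -305401394/5167 ≈ -59106.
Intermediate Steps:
v = -7901 (v = -4 - 149*53 = -4 - 7897 = -7901)
K(Q, m) = -1 - Q (K(Q, m) = -3 - (-2 + Q) = -3 + (2 - Q) = -1 - Q)
L(k) = -61 + 2*k**2 (L(k) = (k**2 + k**2) - 61 = 2*k**2 - 61 = -61 + 2*k**2)
r = 4475/5167 (r = (8883 + (-1 - 1*(-68)))/(-7901 + 18235) = (8883 + (-1 + 68))/10334 = (8883 + 67)*(1/10334) = 8950*(1/10334) = 4475/5167 ≈ 0.86607)
r - L(172) = 4475/5167 - (-61 + 2*172**2) = 4475/5167 - (-61 + 2*29584) = 4475/5167 - (-61 + 59168) = 4475/5167 - 1*59107 = 4475/5167 - 59107 = -305401394/5167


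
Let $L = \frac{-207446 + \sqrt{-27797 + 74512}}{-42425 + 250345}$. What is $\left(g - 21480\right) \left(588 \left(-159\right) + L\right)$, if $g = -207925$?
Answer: $\frac{445941849664883}{20792} - \frac{45881 \sqrt{46715}}{41584} \approx 2.1448 \cdot 10^{10}$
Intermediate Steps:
$L = - \frac{103723}{103960} + \frac{\sqrt{46715}}{207920}$ ($L = \frac{-207446 + \sqrt{46715}}{207920} = \left(-207446 + \sqrt{46715}\right) \frac{1}{207920} = - \frac{103723}{103960} + \frac{\sqrt{46715}}{207920} \approx -0.99668$)
$\left(g - 21480\right) \left(588 \left(-159\right) + L\right) = \left(-207925 - 21480\right) \left(588 \left(-159\right) - \left(\frac{103723}{103960} - \frac{\sqrt{46715}}{207920}\right)\right) = - 229405 \left(-93492 - \left(\frac{103723}{103960} - \frac{\sqrt{46715}}{207920}\right)\right) = - 229405 \left(- \frac{9719532043}{103960} + \frac{\sqrt{46715}}{207920}\right) = \frac{445941849664883}{20792} - \frac{45881 \sqrt{46715}}{41584}$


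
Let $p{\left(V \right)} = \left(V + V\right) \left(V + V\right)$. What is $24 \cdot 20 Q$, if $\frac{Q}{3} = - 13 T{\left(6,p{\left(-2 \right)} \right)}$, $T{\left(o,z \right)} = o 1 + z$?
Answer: $-411840$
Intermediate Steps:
$p{\left(V \right)} = 4 V^{2}$ ($p{\left(V \right)} = 2 V 2 V = 4 V^{2}$)
$T{\left(o,z \right)} = o + z$
$Q = -858$ ($Q = 3 \left(- 13 \left(6 + 4 \left(-2\right)^{2}\right)\right) = 3 \left(- 13 \left(6 + 4 \cdot 4\right)\right) = 3 \left(- 13 \left(6 + 16\right)\right) = 3 \left(\left(-13\right) 22\right) = 3 \left(-286\right) = -858$)
$24 \cdot 20 Q = 24 \cdot 20 \left(-858\right) = 480 \left(-858\right) = -411840$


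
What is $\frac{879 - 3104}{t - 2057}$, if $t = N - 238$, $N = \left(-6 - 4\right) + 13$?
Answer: $\frac{2225}{2292} \approx 0.97077$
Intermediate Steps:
$N = 3$ ($N = -10 + 13 = 3$)
$t = -235$ ($t = 3 - 238 = -235$)
$\frac{879 - 3104}{t - 2057} = \frac{879 - 3104}{-235 - 2057} = - \frac{2225}{-2292} = \left(-2225\right) \left(- \frac{1}{2292}\right) = \frac{2225}{2292}$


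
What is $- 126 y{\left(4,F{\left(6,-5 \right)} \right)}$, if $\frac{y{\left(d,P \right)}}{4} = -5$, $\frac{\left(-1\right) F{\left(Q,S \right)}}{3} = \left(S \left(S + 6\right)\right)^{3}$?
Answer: $2520$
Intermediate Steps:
$F{\left(Q,S \right)} = - 3 S^{3} \left(6 + S\right)^{3}$ ($F{\left(Q,S \right)} = - 3 \left(S \left(S + 6\right)\right)^{3} = - 3 \left(S \left(6 + S\right)\right)^{3} = - 3 S^{3} \left(6 + S\right)^{3}$)
$y{\left(d,P \right)} = -20$ ($y{\left(d,P \right)} = 4 \left(-5\right) = -20$)
$- 126 y{\left(4,F{\left(6,-5 \right)} \right)} = \left(-126\right) \left(-20\right) = 2520$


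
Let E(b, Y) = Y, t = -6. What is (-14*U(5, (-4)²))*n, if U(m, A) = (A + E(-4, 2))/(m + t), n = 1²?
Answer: 252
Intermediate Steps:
n = 1
U(m, A) = (2 + A)/(-6 + m) (U(m, A) = (A + 2)/(m - 6) = (2 + A)/(-6 + m))
(-14*U(5, (-4)²))*n = -14*(2 + (-4)²)/(-6 + 5)*1 = -14*(2 + 16)/(-1)*1 = -(-14)*18*1 = -14*(-18)*1 = 252*1 = 252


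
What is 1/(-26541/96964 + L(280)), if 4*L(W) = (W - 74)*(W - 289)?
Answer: -96964/44969355 ≈ -0.0021562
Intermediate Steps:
L(W) = (-289 + W)*(-74 + W)/4 (L(W) = ((W - 74)*(W - 289))/4 = ((-74 + W)*(-289 + W))/4 = ((-289 + W)*(-74 + W))/4 = (-289 + W)*(-74 + W)/4)
1/(-26541/96964 + L(280)) = 1/(-26541/96964 + (10693/2 - 363/4*280 + (1/4)*280**2)) = 1/(-26541*1/96964 + (10693/2 - 25410 + (1/4)*78400)) = 1/(-26541/96964 + (10693/2 - 25410 + 19600)) = 1/(-26541/96964 - 927/2) = 1/(-44969355/96964) = -96964/44969355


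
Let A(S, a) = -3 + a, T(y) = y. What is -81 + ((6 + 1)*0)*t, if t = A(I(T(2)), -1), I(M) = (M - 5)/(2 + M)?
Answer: -81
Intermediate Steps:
I(M) = (-5 + M)/(2 + M)
t = -4 (t = -3 - 1 = -4)
-81 + ((6 + 1)*0)*t = -81 + ((6 + 1)*0)*(-4) = -81 + (7*0)*(-4) = -81 + 0*(-4) = -81 + 0 = -81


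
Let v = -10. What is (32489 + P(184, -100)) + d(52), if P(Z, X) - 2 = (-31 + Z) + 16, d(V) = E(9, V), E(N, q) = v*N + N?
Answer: 32579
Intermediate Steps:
E(N, q) = -9*N (E(N, q) = -10*N + N = -9*N)
d(V) = -81 (d(V) = -9*9 = -81)
P(Z, X) = -13 + Z (P(Z, X) = 2 + ((-31 + Z) + 16) = 2 + (-15 + Z) = -13 + Z)
(32489 + P(184, -100)) + d(52) = (32489 + (-13 + 184)) - 81 = (32489 + 171) - 81 = 32660 - 81 = 32579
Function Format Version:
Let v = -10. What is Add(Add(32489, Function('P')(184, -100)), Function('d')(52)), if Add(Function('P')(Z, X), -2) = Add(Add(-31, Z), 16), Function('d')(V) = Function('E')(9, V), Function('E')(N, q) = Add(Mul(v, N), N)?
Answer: 32579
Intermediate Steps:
Function('E')(N, q) = Mul(-9, N) (Function('E')(N, q) = Add(Mul(-10, N), N) = Mul(-9, N))
Function('d')(V) = -81 (Function('d')(V) = Mul(-9, 9) = -81)
Function('P')(Z, X) = Add(-13, Z) (Function('P')(Z, X) = Add(2, Add(Add(-31, Z), 16)) = Add(2, Add(-15, Z)) = Add(-13, Z))
Add(Add(32489, Function('P')(184, -100)), Function('d')(52)) = Add(Add(32489, Add(-13, 184)), -81) = Add(Add(32489, 171), -81) = Add(32660, -81) = 32579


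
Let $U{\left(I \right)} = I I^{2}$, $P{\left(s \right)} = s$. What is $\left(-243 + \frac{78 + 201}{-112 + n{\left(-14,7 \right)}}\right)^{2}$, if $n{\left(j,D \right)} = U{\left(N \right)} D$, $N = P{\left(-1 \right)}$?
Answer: $\frac{852406416}{14161} \approx 60194.0$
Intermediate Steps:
$N = -1$
$U{\left(I \right)} = I^{3}$
$n{\left(j,D \right)} = - D$ ($n{\left(j,D \right)} = \left(-1\right)^{3} D = - D$)
$\left(-243 + \frac{78 + 201}{-112 + n{\left(-14,7 \right)}}\right)^{2} = \left(-243 + \frac{78 + 201}{-112 - 7}\right)^{2} = \left(-243 + \frac{279}{-112 - 7}\right)^{2} = \left(-243 + \frac{279}{-119}\right)^{2} = \left(-243 + 279 \left(- \frac{1}{119}\right)\right)^{2} = \left(-243 - \frac{279}{119}\right)^{2} = \left(- \frac{29196}{119}\right)^{2} = \frac{852406416}{14161}$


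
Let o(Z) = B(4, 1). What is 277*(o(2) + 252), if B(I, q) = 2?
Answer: 70358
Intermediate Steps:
o(Z) = 2
277*(o(2) + 252) = 277*(2 + 252) = 277*254 = 70358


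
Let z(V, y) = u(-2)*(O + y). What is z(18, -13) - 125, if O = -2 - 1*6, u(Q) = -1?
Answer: -104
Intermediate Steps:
O = -8 (O = -2 - 6 = -8)
z(V, y) = 8 - y (z(V, y) = -(-8 + y) = 8 - y)
z(18, -13) - 125 = (8 - 1*(-13)) - 125 = (8 + 13) - 125 = 21 - 125 = -104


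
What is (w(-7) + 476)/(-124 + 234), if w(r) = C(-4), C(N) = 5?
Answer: 481/110 ≈ 4.3727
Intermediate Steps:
w(r) = 5
(w(-7) + 476)/(-124 + 234) = (5 + 476)/(-124 + 234) = 481/110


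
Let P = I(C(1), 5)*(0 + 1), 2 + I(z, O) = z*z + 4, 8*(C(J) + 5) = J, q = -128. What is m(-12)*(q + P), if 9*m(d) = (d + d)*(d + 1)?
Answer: -23991/8 ≈ -2998.9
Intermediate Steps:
C(J) = -5 + J/8
I(z, O) = 2 + z² (I(z, O) = -2 + (z*z + 4) = -2 + (z² + 4) = -2 + (4 + z²) = 2 + z²)
m(d) = 2*d*(1 + d)/9 (m(d) = ((d + d)*(d + 1))/9 = ((2*d)*(1 + d))/9 = (2*d*(1 + d))/9 = 2*d*(1 + d)/9)
P = 1649/64 (P = (2 + (-5 + (⅛)*1)²)*(0 + 1) = (2 + (-5 + ⅛)²)*1 = (2 + (-39/8)²)*1 = (2 + 1521/64)*1 = (1649/64)*1 = 1649/64 ≈ 25.766)
m(-12)*(q + P) = ((2/9)*(-12)*(1 - 12))*(-128 + 1649/64) = ((2/9)*(-12)*(-11))*(-6543/64) = (88/3)*(-6543/64) = -23991/8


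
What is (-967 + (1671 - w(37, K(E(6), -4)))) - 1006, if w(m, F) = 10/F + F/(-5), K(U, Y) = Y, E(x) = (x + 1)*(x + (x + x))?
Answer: -3003/10 ≈ -300.30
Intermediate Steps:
E(x) = 3*x*(1 + x) (E(x) = (1 + x)*(x + 2*x) = (1 + x)*(3*x) = 3*x*(1 + x))
w(m, F) = 10/F - F/5 (w(m, F) = 10/F + F*(-⅕) = 10/F - F/5)
(-967 + (1671 - w(37, K(E(6), -4)))) - 1006 = (-967 + (1671 - (10/(-4) - ⅕*(-4)))) - 1006 = (-967 + (1671 - (10*(-¼) + ⅘))) - 1006 = (-967 + (1671 - (-5/2 + ⅘))) - 1006 = (-967 + (1671 - 1*(-17/10))) - 1006 = (-967 + (1671 + 17/10)) - 1006 = (-967 + 16727/10) - 1006 = 7057/10 - 1006 = -3003/10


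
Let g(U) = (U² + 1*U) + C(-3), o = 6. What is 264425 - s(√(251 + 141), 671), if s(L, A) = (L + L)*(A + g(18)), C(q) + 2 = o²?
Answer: 264425 - 29316*√2 ≈ 2.2297e+5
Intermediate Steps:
C(q) = 34 (C(q) = -2 + 6² = -2 + 36 = 34)
g(U) = 34 + U + U² (g(U) = (U² + 1*U) + 34 = (U² + U) + 34 = (U + U²) + 34 = 34 + U + U²)
s(L, A) = 2*L*(376 + A) (s(L, A) = (L + L)*(A + (34 + 18 + 18²)) = (2*L)*(A + (34 + 18 + 324)) = (2*L)*(A + 376) = (2*L)*(376 + A) = 2*L*(376 + A))
264425 - s(√(251 + 141), 671) = 264425 - 2*√(251 + 141)*(376 + 671) = 264425 - 2*√392*1047 = 264425 - 2*14*√2*1047 = 264425 - 29316*√2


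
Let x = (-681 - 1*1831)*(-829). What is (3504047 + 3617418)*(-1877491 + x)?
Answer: 1459594102005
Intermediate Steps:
x = 2082448 (x = (-681 - 1831)*(-829) = -2512*(-829) = 2082448)
(3504047 + 3617418)*(-1877491 + x) = (3504047 + 3617418)*(-1877491 + 2082448) = 7121465*204957 = 1459594102005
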